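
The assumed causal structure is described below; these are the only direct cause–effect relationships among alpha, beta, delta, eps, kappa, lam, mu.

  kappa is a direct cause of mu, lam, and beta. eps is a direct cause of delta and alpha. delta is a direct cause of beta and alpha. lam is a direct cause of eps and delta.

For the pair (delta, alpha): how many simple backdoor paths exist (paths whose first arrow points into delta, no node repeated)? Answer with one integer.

A backdoor path from delta to alpha is any simple undirected path whose first edge points into delta (i.e. leaves delta via a parent).
Parents of delta: {eps, lam}.
Enumerating:
  P1: delta <- lam -> eps -> alpha
  P2: delta <- eps -> alpha
That exhausts the simple backdoor paths. Count: 2.

2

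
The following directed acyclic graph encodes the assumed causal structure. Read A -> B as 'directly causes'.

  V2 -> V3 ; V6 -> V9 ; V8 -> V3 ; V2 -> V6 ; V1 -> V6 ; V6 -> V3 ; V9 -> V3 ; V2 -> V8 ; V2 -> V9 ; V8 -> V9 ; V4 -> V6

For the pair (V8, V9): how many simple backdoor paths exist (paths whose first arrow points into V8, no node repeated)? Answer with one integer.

A backdoor path from V8 to V9 is any simple undirected path whose first edge points into V8 (i.e. leaves V8 via a parent).
Parents of V8: {V2}.
Enumerating:
  P1: V8 <- V2 -> V6 -> V9
  P2: V8 <- V2 -> V6 -> V3 <- V9
  P3: V8 <- V2 -> V9
  P4: V8 <- V2 -> V3 <- V6 -> V9
  P5: V8 <- V2 -> V3 <- V9
That exhausts the simple backdoor paths. Count: 5.

5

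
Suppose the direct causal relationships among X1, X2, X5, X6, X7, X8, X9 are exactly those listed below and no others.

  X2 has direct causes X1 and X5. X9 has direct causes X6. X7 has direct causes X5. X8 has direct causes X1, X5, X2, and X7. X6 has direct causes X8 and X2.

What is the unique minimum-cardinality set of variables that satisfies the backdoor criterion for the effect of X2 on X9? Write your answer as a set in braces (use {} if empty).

{X1, X5}

Variables eligible for adjustment (non-descendants of X2, excluding X2 and X9): {X1, X5, X7}.
Backdoor paths from X2 to X9:
  P1: X2 <- X5 -> X7 -> X8 -> X6 -> X9
  P2: X2 <- X5 -> X8 -> X6 -> X9
  P3: X2 <- X1 -> X8 -> X6 -> X9
The empty set is not sufficient: P1 (X2 <- X5 -> X7 -> X8 -> X6 -> X9) has no collider blocking it and no conditioned non-collider, so it is open.
Try {X1, X5}:
  P1: blocked at fork node X5 ∈ conditioning set.
  P2: blocked at fork node X5 ∈ conditioning set.
  P3: blocked at fork node X1 ∈ conditioning set.
{X1, X5} contains no descendant of X2 and blocks every backdoor path.
Every element of {X1, X5} is needed (dropping X1 leaves P3 open; dropping X5 leaves P1 open), so no proper subset is valid.
Among all size-2 subsets of the eligible variables, only {X1, X5} blocks every backdoor path, so it is the unique smallest valid adjustment set.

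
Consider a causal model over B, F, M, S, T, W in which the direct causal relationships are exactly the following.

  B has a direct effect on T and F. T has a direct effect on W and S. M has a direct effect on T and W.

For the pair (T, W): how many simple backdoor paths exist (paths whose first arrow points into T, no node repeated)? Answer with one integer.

A backdoor path from T to W is any simple undirected path whose first edge points into T (i.e. leaves T via a parent).
Parents of T: {B, M}.
Enumerating:
  P1: T <- M -> W
That exhausts the simple backdoor paths. Count: 1.

1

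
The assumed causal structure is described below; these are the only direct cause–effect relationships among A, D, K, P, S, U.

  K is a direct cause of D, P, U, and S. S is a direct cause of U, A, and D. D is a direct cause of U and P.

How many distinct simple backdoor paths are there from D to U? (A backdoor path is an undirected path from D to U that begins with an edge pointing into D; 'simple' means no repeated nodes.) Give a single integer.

4

A backdoor path from D to U is any simple undirected path whose first edge points into D (i.e. leaves D via a parent).
Parents of D: {K, S}.
Enumerating:
  P1: D <- K -> S -> U
  P2: D <- K -> U
  P3: D <- S <- K -> U
  P4: D <- S -> U
That exhausts the simple backdoor paths. Count: 4.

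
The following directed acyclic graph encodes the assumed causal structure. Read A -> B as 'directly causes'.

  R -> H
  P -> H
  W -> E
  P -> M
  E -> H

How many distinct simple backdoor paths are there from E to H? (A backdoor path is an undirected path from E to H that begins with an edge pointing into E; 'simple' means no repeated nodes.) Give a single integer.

A backdoor path from E to H is any simple undirected path whose first edge points into E (i.e. leaves E via a parent).
Parents of E: {W}.
No simple path from any parent of E reaches H without revisiting E, so there are no backdoor paths.

0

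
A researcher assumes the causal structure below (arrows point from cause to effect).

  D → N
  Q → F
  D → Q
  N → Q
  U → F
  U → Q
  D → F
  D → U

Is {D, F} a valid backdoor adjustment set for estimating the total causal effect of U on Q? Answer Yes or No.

Backdoor paths from U to Q (paths whose first edge points into U):
  P1: U <- D -> N -> Q
  P2: U <- D -> Q
  P3: U <- D -> F <- Q
Condition 1 (no descendant of U in the set): FAILS — F is a descendant of U.
Condition 2 (every backdoor path blocked by {D, F}):
  P1: blocked at fork node D ∈ conditioning set.
  P2: blocked at fork node D ∈ conditioning set.
  P3: blocked at fork node D ∈ conditioning set.
{D, F} does not satisfy the backdoor criterion.

No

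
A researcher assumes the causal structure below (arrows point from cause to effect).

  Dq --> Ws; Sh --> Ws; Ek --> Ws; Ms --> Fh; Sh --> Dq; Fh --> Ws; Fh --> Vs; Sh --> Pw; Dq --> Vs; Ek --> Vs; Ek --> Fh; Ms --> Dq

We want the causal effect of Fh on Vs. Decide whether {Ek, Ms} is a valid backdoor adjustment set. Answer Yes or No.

Yes

Backdoor paths from Fh to Vs (paths whose first edge points into Fh):
  P1: Fh <- Ek -> Ws <- Sh -> Dq -> Vs
  P2: Fh <- Ek -> Ws <- Dq -> Vs
  P3: Fh <- Ek -> Vs
  P4: Fh <- Ms -> Dq <- Sh -> Ws <- Ek -> Vs
  P5: Fh <- Ms -> Dq -> Ws <- Ek -> Vs
  P6: Fh <- Ms -> Dq -> Vs
Condition 1 (no descendant of Fh in the set): holds — descendants of Fh are {Vs, Ws}; none are in {Ek, Ms}.
Condition 2 (every backdoor path blocked by {Ek, Ms}):
  P1: blocked at fork node Ek ∈ conditioning set.
  P2: blocked at fork node Ek ∈ conditioning set.
  P3: blocked at fork node Ek ∈ conditioning set.
  P4: blocked at fork node Ms ∈ conditioning set.
  P5: blocked at fork node Ms ∈ conditioning set.
  P6: blocked at fork node Ms ∈ conditioning set.
{Ek, Ms} satisfies the backdoor criterion.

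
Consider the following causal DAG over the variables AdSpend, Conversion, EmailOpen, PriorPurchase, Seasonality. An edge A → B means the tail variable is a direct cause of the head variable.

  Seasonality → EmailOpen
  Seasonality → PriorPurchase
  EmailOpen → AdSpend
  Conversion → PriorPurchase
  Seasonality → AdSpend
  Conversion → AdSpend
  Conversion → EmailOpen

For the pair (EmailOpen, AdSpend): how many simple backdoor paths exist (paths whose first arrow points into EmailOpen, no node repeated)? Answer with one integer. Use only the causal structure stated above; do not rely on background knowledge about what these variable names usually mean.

4

A backdoor path from EmailOpen to AdSpend is any simple undirected path whose first edge points into EmailOpen (i.e. leaves EmailOpen via a parent).
Parents of EmailOpen: {Conversion, Seasonality}.
Enumerating:
  P1: EmailOpen <- Seasonality -> AdSpend
  P2: EmailOpen <- Seasonality -> PriorPurchase <- Conversion -> AdSpend
  P3: EmailOpen <- Conversion -> AdSpend
  P4: EmailOpen <- Conversion -> PriorPurchase <- Seasonality -> AdSpend
That exhausts the simple backdoor paths. Count: 4.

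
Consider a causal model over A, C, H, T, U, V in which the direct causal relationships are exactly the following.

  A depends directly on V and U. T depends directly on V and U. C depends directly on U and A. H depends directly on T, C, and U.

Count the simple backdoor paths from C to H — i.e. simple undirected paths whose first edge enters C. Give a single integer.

A backdoor path from C to H is any simple undirected path whose first edge points into C (i.e. leaves C via a parent).
Parents of C: {A, U}.
Enumerating:
  P1: C <- U -> T -> H
  P2: C <- U -> A <- V -> T -> H
  P3: C <- U -> H
  P4: C <- A <- U -> T -> H
  P5: C <- A <- U -> H
  P6: C <- A <- V -> T <- U -> H
  P7: C <- A <- V -> T -> H
That exhausts the simple backdoor paths. Count: 7.

7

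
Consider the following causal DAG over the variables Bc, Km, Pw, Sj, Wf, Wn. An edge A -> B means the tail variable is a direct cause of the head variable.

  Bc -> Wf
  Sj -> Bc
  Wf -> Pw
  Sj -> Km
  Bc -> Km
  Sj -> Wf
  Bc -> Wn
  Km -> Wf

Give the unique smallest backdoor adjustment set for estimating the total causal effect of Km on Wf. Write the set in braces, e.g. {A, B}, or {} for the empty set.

{Bc, Sj}

Variables eligible for adjustment (non-descendants of Km, excluding Km and Wf): {Bc, Sj, Wn}.
Backdoor paths from Km to Wf:
  P1: Km <- Sj -> Bc -> Wf
  P2: Km <- Sj -> Wf
  P3: Km <- Bc <- Sj -> Wf
  P4: Km <- Bc -> Wf
The empty set is not sufficient: P1 (Km <- Sj -> Bc -> Wf) has no collider blocking it and no conditioned non-collider, so it is open.
Try {Bc, Sj}:
  P1: blocked at fork node Sj ∈ conditioning set.
  P2: blocked at fork node Sj ∈ conditioning set.
  P3: blocked at chain node Bc ∈ conditioning set.
  P4: blocked at fork node Bc ∈ conditioning set.
{Bc, Sj} contains no descendant of Km and blocks every backdoor path.
Every element of {Bc, Sj} is needed (dropping Bc leaves P4 open; dropping Sj leaves P2 open), so no proper subset is valid.
Among all size-2 subsets of the eligible variables, only {Bc, Sj} blocks every backdoor path, so it is the unique smallest valid adjustment set.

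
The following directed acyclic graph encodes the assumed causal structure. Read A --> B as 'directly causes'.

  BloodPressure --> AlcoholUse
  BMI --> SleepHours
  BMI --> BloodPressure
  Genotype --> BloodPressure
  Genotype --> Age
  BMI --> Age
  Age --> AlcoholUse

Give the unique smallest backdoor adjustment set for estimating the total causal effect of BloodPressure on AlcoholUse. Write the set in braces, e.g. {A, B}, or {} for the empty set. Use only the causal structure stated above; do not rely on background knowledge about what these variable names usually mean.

{Age}

Variables eligible for adjustment (non-descendants of BloodPressure, excluding BloodPressure and AlcoholUse): {Age, BMI, Genotype, SleepHours}.
Backdoor paths from BloodPressure to AlcoholUse:
  P1: BloodPressure <- Genotype -> Age -> AlcoholUse
  P2: BloodPressure <- BMI -> Age -> AlcoholUse
The empty set is not sufficient: P1 (BloodPressure <- Genotype -> Age -> AlcoholUse) has no collider blocking it and no conditioned non-collider, so it is open.
Try {Age}:
  P1: blocked at chain node Age ∈ conditioning set.
  P2: blocked at chain node Age ∈ conditioning set.
{Age} contains no descendant of BloodPressure and blocks every backdoor path.
No other singleton works — e.g. {Genotype} leaves P2 open — so {Age} is the unique smallest valid adjustment set.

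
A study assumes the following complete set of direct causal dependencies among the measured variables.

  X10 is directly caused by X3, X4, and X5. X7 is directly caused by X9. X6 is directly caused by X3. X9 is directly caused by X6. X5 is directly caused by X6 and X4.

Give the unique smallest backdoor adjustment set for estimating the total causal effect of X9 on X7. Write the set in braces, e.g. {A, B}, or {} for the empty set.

{}

Variables eligible for adjustment (non-descendants of X9, excluding X9 and X7): {X10, X3, X4, X5, X6}.
Backdoor paths from X9 to X7:
  (none)
With no backdoor paths the empty set already satisfies the criterion, and it is trivially minimal.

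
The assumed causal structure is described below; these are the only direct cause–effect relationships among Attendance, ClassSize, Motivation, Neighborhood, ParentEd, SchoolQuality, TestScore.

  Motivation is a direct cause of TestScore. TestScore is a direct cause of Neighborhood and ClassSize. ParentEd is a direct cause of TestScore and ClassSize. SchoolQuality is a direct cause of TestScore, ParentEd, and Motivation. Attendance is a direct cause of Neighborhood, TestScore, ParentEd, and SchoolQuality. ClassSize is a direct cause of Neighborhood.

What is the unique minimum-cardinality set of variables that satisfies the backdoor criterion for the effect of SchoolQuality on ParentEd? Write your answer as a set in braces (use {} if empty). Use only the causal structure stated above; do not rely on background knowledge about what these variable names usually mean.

Variables eligible for adjustment (non-descendants of SchoolQuality, excluding SchoolQuality and ParentEd): {Attendance}.
Backdoor paths from SchoolQuality to ParentEd:
  P1: SchoolQuality <- Attendance -> ParentEd
  P2: SchoolQuality <- Attendance -> TestScore <- ParentEd
  P3: SchoolQuality <- Attendance -> TestScore -> ClassSize <- ParentEd
  P4: SchoolQuality <- Attendance -> TestScore -> Neighborhood <- ClassSize <- ParentEd
  P5: SchoolQuality <- Attendance -> Neighborhood <- TestScore <- ParentEd
  P6: SchoolQuality <- Attendance -> Neighborhood <- TestScore -> ClassSize <- ParentEd
  P7: SchoolQuality <- Attendance -> Neighborhood <- ClassSize <- ParentEd
  P8: SchoolQuality <- Attendance -> Neighborhood <- ClassSize <- TestScore <- ParentEd
The empty set is not sufficient: P1 (SchoolQuality <- Attendance -> ParentEd) has no collider blocking it and no conditioned non-collider, so it is open.
Try {Attendance}:
  P1: blocked at fork node Attendance ∈ conditioning set.
  P2: blocked at fork node Attendance ∈ conditioning set.
  P3: blocked at fork node Attendance ∈ conditioning set.
  P4: blocked at fork node Attendance ∈ conditioning set.
  P5: blocked at fork node Attendance ∈ conditioning set.
  P6: blocked at fork node Attendance ∈ conditioning set.
  P7: blocked at fork node Attendance ∈ conditioning set.
  P8: blocked at fork node Attendance ∈ conditioning set.
{Attendance} contains no descendant of SchoolQuality and blocks every backdoor path.
{Attendance} is the unique smallest valid adjustment set.

{Attendance}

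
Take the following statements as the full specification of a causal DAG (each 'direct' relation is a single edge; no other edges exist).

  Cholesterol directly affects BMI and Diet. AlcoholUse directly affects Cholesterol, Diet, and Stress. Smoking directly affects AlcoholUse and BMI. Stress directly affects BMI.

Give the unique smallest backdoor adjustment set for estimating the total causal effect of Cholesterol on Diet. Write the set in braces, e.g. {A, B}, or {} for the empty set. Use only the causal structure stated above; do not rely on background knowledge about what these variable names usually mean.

{AlcoholUse}

Variables eligible for adjustment (non-descendants of Cholesterol, excluding Cholesterol and Diet): {AlcoholUse, Smoking, Stress}.
Backdoor paths from Cholesterol to Diet:
  P1: Cholesterol <- AlcoholUse -> Diet
The empty set is not sufficient: P1 (Cholesterol <- AlcoholUse -> Diet) has no collider blocking it and no conditioned non-collider, so it is open.
Try {AlcoholUse}:
  P1: blocked at fork node AlcoholUse ∈ conditioning set.
{AlcoholUse} contains no descendant of Cholesterol and blocks every backdoor path.
No other singleton works — e.g. {Smoking} leaves P1 open — so {AlcoholUse} is the unique smallest valid adjustment set.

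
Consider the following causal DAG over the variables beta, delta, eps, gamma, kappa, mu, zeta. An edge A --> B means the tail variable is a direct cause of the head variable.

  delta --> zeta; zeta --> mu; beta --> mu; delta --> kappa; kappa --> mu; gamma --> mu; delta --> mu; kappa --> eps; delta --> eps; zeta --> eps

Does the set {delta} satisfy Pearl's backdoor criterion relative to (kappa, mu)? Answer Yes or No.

Backdoor paths from kappa to mu (paths whose first edge points into kappa):
  P1: kappa <- delta -> zeta -> mu
  P2: kappa <- delta -> eps <- zeta -> mu
  P3: kappa <- delta -> mu
Condition 1 (no descendant of kappa in the set): holds — descendants of kappa are {eps, mu}; none are in {delta}.
Condition 2 (every backdoor path blocked by {delta}):
  P1: blocked at fork node delta ∈ conditioning set.
  P2: blocked at fork node delta ∈ conditioning set.
  P3: blocked at fork node delta ∈ conditioning set.
{delta} satisfies the backdoor criterion.

Yes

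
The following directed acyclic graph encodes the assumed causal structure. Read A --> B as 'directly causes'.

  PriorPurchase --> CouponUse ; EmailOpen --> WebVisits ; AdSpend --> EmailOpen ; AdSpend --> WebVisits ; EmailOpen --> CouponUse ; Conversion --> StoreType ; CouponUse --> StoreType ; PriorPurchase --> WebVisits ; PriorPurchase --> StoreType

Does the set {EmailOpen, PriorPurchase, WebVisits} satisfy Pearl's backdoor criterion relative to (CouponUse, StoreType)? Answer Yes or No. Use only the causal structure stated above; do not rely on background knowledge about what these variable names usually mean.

Yes

Backdoor paths from CouponUse to StoreType (paths whose first edge points into CouponUse):
  P1: CouponUse <- PriorPurchase -> StoreType
  P2: CouponUse <- EmailOpen <- AdSpend -> WebVisits <- PriorPurchase -> StoreType
  P3: CouponUse <- EmailOpen -> WebVisits <- PriorPurchase -> StoreType
Condition 1 (no descendant of CouponUse in the set): holds — descendants of CouponUse are {StoreType}; none are in {EmailOpen, PriorPurchase, WebVisits}.
Condition 2 (every backdoor path blocked by {EmailOpen, PriorPurchase, WebVisits}):
  P1: blocked at fork node PriorPurchase ∈ conditioning set.
  P2: blocked at chain node EmailOpen ∈ conditioning set.
  P3: blocked at fork node EmailOpen ∈ conditioning set.
{EmailOpen, PriorPurchase, WebVisits} satisfies the backdoor criterion.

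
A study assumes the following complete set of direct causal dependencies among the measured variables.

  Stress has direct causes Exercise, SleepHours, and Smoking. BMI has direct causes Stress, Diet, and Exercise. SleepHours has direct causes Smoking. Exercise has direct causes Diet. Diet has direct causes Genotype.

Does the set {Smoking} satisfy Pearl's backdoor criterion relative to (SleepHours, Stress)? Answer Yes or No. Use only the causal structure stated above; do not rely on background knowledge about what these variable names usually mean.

Yes

Backdoor paths from SleepHours to Stress (paths whose first edge points into SleepHours):
  P1: SleepHours <- Smoking -> Stress
Condition 1 (no descendant of SleepHours in the set): holds — descendants of SleepHours are {BMI, Stress}; none are in {Smoking}.
Condition 2 (every backdoor path blocked by {Smoking}):
  P1: blocked at fork node Smoking ∈ conditioning set.
{Smoking} satisfies the backdoor criterion.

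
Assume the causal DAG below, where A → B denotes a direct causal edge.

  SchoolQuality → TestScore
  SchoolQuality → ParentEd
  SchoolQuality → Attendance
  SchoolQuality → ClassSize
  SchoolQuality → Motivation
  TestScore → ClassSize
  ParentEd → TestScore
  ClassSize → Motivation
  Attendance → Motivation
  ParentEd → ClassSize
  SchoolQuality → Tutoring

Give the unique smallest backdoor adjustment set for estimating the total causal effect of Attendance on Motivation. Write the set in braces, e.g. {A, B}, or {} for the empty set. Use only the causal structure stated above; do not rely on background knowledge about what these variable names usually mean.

Variables eligible for adjustment (non-descendants of Attendance, excluding Attendance and Motivation): {ClassSize, ParentEd, SchoolQuality, TestScore, Tutoring}.
Backdoor paths from Attendance to Motivation:
  P1: Attendance <- SchoolQuality -> ParentEd -> TestScore -> ClassSize -> Motivation
  P2: Attendance <- SchoolQuality -> ParentEd -> ClassSize -> Motivation
  P3: Attendance <- SchoolQuality -> TestScore <- ParentEd -> ClassSize -> Motivation
  P4: Attendance <- SchoolQuality -> TestScore -> ClassSize -> Motivation
  P5: Attendance <- SchoolQuality -> ClassSize -> Motivation
  P6: Attendance <- SchoolQuality -> Motivation
The empty set is not sufficient: P1 (Attendance <- SchoolQuality -> ParentEd -> TestScore -> ClassSize -> Motivation) has no collider blocking it and no conditioned non-collider, so it is open.
Try {SchoolQuality}:
  P1: blocked at fork node SchoolQuality ∈ conditioning set.
  P2: blocked at fork node SchoolQuality ∈ conditioning set.
  P3: blocked at fork node SchoolQuality ∈ conditioning set.
  P4: blocked at fork node SchoolQuality ∈ conditioning set.
  P5: blocked at fork node SchoolQuality ∈ conditioning set.
  P6: blocked at fork node SchoolQuality ∈ conditioning set.
{SchoolQuality} contains no descendant of Attendance and blocks every backdoor path.
No other singleton works — e.g. {ParentEd} leaves P4 open — so {SchoolQuality} is the unique smallest valid adjustment set.

{SchoolQuality}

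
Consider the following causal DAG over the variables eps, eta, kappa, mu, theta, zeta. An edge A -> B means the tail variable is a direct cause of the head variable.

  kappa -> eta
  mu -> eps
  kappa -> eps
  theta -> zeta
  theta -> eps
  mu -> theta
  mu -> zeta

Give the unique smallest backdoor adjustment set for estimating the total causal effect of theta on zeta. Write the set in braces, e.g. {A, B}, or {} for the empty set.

{mu}

Variables eligible for adjustment (non-descendants of theta, excluding theta and zeta): {eta, kappa, mu}.
Backdoor paths from theta to zeta:
  P1: theta <- mu -> zeta
The empty set is not sufficient: P1 (theta <- mu -> zeta) has no collider blocking it and no conditioned non-collider, so it is open.
Try {mu}:
  P1: blocked at fork node mu ∈ conditioning set.
{mu} contains no descendant of theta and blocks every backdoor path.
No other singleton works — e.g. {kappa} leaves P1 open — so {mu} is the unique smallest valid adjustment set.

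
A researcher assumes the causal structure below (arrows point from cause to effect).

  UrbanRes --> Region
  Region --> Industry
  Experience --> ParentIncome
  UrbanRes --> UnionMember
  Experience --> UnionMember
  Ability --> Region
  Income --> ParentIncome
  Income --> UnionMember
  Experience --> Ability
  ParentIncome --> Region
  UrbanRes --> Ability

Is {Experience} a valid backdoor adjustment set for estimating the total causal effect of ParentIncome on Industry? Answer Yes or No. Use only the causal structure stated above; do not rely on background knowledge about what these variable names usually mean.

Backdoor paths from ParentIncome to Industry (paths whose first edge points into ParentIncome):
  P1: ParentIncome <- Income -> UnionMember <- UrbanRes -> Ability -> Region -> Industry
  P2: ParentIncome <- Income -> UnionMember <- UrbanRes -> Region -> Industry
  P3: ParentIncome <- Income -> UnionMember <- Experience -> Ability <- UrbanRes -> Region -> Industry
  P4: ParentIncome <- Income -> UnionMember <- Experience -> Ability -> Region -> Industry
  P5: ParentIncome <- Experience -> Ability <- UrbanRes -> Region -> Industry
  P6: ParentIncome <- Experience -> Ability -> Region -> Industry
  P7: ParentIncome <- Experience -> UnionMember <- UrbanRes -> Ability -> Region -> Industry
  P8: ParentIncome <- Experience -> UnionMember <- UrbanRes -> Region -> Industry
Condition 1 (no descendant of ParentIncome in the set): holds — descendants of ParentIncome are {Industry, Region}; none are in {Experience}.
Condition 2 (every backdoor path blocked by {Experience}):
  P1: blocked at collider UnionMember (neither it nor any descendant is in the conditioning set).
  P2: blocked at collider UnionMember (neither it nor any descendant is in the conditioning set).
  P3: blocked at collider UnionMember (neither it nor any descendant is in the conditioning set).
  P4: blocked at collider UnionMember (neither it nor any descendant is in the conditioning set).
  P5: blocked at fork node Experience ∈ conditioning set.
  P6: blocked at fork node Experience ∈ conditioning set.
  P7: blocked at fork node Experience ∈ conditioning set.
  P8: blocked at fork node Experience ∈ conditioning set.
{Experience} satisfies the backdoor criterion.

Yes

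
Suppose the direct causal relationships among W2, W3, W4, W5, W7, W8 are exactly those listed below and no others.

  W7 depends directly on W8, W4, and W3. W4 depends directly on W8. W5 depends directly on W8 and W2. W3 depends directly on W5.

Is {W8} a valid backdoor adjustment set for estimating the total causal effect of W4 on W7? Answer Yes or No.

Backdoor paths from W4 to W7 (paths whose first edge points into W4):
  P1: W4 <- W8 -> W5 -> W3 -> W7
  P2: W4 <- W8 -> W7
Condition 1 (no descendant of W4 in the set): holds — descendants of W4 are {W7}; none are in {W8}.
Condition 2 (every backdoor path blocked by {W8}):
  P1: blocked at fork node W8 ∈ conditioning set.
  P2: blocked at fork node W8 ∈ conditioning set.
{W8} satisfies the backdoor criterion.

Yes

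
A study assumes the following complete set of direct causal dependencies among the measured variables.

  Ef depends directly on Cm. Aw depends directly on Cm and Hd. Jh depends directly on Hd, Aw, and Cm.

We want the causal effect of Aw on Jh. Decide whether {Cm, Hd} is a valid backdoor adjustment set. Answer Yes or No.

Yes

Backdoor paths from Aw to Jh (paths whose first edge points into Aw):
  P1: Aw <- Hd -> Jh
  P2: Aw <- Cm -> Jh
Condition 1 (no descendant of Aw in the set): holds — descendants of Aw are {Jh}; none are in {Cm, Hd}.
Condition 2 (every backdoor path blocked by {Cm, Hd}):
  P1: blocked at fork node Hd ∈ conditioning set.
  P2: blocked at fork node Cm ∈ conditioning set.
{Cm, Hd} satisfies the backdoor criterion.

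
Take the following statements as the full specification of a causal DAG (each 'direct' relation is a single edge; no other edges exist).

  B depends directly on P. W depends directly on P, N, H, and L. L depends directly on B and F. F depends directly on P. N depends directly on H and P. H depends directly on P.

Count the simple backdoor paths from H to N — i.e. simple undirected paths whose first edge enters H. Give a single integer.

A backdoor path from H to N is any simple undirected path whose first edge points into H (i.e. leaves H via a parent).
Parents of H: {P}.
Enumerating:
  P1: H <- P -> F -> L -> W <- N
  P2: H <- P -> B -> L -> W <- N
  P3: H <- P -> N
  P4: H <- P -> W <- N
That exhausts the simple backdoor paths. Count: 4.

4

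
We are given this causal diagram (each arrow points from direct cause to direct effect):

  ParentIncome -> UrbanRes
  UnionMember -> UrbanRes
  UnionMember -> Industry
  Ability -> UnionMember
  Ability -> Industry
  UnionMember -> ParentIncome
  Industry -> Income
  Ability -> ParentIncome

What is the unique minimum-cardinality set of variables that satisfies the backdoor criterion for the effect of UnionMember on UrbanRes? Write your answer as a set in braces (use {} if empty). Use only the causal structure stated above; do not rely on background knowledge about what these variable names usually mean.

Variables eligible for adjustment (non-descendants of UnionMember, excluding UnionMember and UrbanRes): {Ability}.
Backdoor paths from UnionMember to UrbanRes:
  P1: UnionMember <- Ability -> ParentIncome -> UrbanRes
The empty set is not sufficient: P1 (UnionMember <- Ability -> ParentIncome -> UrbanRes) has no collider blocking it and no conditioned non-collider, so it is open.
Try {Ability}:
  P1: blocked at fork node Ability ∈ conditioning set.
{Ability} contains no descendant of UnionMember and blocks every backdoor path.
{Ability} is the unique smallest valid adjustment set.

{Ability}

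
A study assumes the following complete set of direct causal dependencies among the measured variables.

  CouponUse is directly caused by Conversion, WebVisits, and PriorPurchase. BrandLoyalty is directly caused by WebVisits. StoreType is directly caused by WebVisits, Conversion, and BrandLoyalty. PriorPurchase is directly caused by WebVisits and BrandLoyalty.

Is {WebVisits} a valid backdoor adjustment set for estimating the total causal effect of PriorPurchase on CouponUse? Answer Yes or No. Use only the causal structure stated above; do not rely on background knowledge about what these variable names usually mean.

Yes

Backdoor paths from PriorPurchase to CouponUse (paths whose first edge points into PriorPurchase):
  P1: PriorPurchase <- WebVisits -> BrandLoyalty -> StoreType <- Conversion -> CouponUse
  P2: PriorPurchase <- WebVisits -> StoreType <- Conversion -> CouponUse
  P3: PriorPurchase <- WebVisits -> CouponUse
  P4: PriorPurchase <- BrandLoyalty <- WebVisits -> StoreType <- Conversion -> CouponUse
  P5: PriorPurchase <- BrandLoyalty <- WebVisits -> CouponUse
  P6: PriorPurchase <- BrandLoyalty -> StoreType <- WebVisits -> CouponUse
  P7: PriorPurchase <- BrandLoyalty -> StoreType <- Conversion -> CouponUse
Condition 1 (no descendant of PriorPurchase in the set): holds — descendants of PriorPurchase are {CouponUse}; none are in {WebVisits}.
Condition 2 (every backdoor path blocked by {WebVisits}):
  P1: blocked at fork node WebVisits ∈ conditioning set.
  P2: blocked at fork node WebVisits ∈ conditioning set.
  P3: blocked at fork node WebVisits ∈ conditioning set.
  P4: blocked at fork node WebVisits ∈ conditioning set.
  P5: blocked at fork node WebVisits ∈ conditioning set.
  P6: blocked at collider StoreType (neither it nor any descendant is in the conditioning set).
  P7: blocked at collider StoreType (neither it nor any descendant is in the conditioning set).
{WebVisits} satisfies the backdoor criterion.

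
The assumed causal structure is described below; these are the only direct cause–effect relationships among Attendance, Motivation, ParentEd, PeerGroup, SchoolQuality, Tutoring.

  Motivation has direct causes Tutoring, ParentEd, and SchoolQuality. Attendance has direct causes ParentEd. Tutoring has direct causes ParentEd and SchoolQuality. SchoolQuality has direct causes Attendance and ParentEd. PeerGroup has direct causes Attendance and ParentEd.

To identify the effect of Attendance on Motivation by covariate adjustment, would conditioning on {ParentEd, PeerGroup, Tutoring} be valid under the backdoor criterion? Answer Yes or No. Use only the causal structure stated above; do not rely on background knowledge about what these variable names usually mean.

No

Backdoor paths from Attendance to Motivation (paths whose first edge points into Attendance):
  P1: Attendance <- ParentEd -> SchoolQuality -> Tutoring -> Motivation
  P2: Attendance <- ParentEd -> SchoolQuality -> Motivation
  P3: Attendance <- ParentEd -> Tutoring <- SchoolQuality -> Motivation
  P4: Attendance <- ParentEd -> Tutoring -> Motivation
  P5: Attendance <- ParentEd -> Motivation
Condition 1 (no descendant of Attendance in the set): FAILS — PeerGroup and Tutoring are descendants of Attendance.
Condition 2 (every backdoor path blocked by {ParentEd, PeerGroup, Tutoring}):
  P1: blocked at fork node ParentEd ∈ conditioning set.
  P2: blocked at fork node ParentEd ∈ conditioning set.
  P3: blocked at fork node ParentEd ∈ conditioning set.
  P4: blocked at fork node ParentEd ∈ conditioning set.
  P5: blocked at fork node ParentEd ∈ conditioning set.
{ParentEd, PeerGroup, Tutoring} does not satisfy the backdoor criterion.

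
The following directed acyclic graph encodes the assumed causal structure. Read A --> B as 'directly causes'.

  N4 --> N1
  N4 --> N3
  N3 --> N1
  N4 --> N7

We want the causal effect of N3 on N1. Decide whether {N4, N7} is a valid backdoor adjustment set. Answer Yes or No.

Backdoor paths from N3 to N1 (paths whose first edge points into N3):
  P1: N3 <- N4 -> N1
Condition 1 (no descendant of N3 in the set): holds — descendants of N3 are {N1}; none are in {N4, N7}.
Condition 2 (every backdoor path blocked by {N4, N7}):
  P1: blocked at fork node N4 ∈ conditioning set.
{N4, N7} satisfies the backdoor criterion.

Yes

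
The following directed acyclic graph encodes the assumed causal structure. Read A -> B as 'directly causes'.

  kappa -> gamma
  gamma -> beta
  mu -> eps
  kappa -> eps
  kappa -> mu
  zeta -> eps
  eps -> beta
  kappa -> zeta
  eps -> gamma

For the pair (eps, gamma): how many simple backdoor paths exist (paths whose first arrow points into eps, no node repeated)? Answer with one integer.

3

A backdoor path from eps to gamma is any simple undirected path whose first edge points into eps (i.e. leaves eps via a parent).
Parents of eps: {kappa, mu, zeta}.
Enumerating:
  P1: eps <- kappa -> gamma
  P2: eps <- zeta <- kappa -> gamma
  P3: eps <- mu <- kappa -> gamma
That exhausts the simple backdoor paths. Count: 3.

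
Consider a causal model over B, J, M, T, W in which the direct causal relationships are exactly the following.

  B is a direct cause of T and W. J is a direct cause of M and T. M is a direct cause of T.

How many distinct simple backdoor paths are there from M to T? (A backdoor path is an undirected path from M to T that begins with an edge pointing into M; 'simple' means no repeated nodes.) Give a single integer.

1

A backdoor path from M to T is any simple undirected path whose first edge points into M (i.e. leaves M via a parent).
Parents of M: {J}.
Enumerating:
  P1: M <- J -> T
That exhausts the simple backdoor paths. Count: 1.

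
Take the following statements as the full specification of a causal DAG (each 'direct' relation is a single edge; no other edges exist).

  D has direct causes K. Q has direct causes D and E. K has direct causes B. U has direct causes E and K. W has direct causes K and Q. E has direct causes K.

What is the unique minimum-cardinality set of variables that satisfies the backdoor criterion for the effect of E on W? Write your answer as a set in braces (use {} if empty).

{K}

Variables eligible for adjustment (non-descendants of E, excluding E and W): {B, D, K}.
Backdoor paths from E to W:
  P1: E <- K -> D -> Q -> W
  P2: E <- K -> W
The empty set is not sufficient: P1 (E <- K -> D -> Q -> W) has no collider blocking it and no conditioned non-collider, so it is open.
Try {K}:
  P1: blocked at fork node K ∈ conditioning set.
  P2: blocked at fork node K ∈ conditioning set.
{K} contains no descendant of E and blocks every backdoor path.
No other singleton works — e.g. {B} leaves P1 open — so {K} is the unique smallest valid adjustment set.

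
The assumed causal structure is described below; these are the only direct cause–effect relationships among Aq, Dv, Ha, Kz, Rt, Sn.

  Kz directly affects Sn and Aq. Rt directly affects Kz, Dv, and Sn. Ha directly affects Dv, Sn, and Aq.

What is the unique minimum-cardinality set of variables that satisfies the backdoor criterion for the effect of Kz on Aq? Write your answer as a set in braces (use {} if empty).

{}

Variables eligible for adjustment (non-descendants of Kz, excluding Kz and Aq): {Dv, Ha, Rt}.
Backdoor paths from Kz to Aq:
  P1: Kz <- Rt -> Dv <- Ha -> Aq
  P2: Kz <- Rt -> Sn <- Ha -> Aq
Each backdoor path contains an unconditioned collider, so every path is already blocked with the empty conditioning set:
  P1: blocked at collider Dv (neither it nor any descendant is in the conditioning set).
  P2: blocked at collider Sn (neither it nor any descendant is in the conditioning set).
The empty set is therefore the unique smallest valid set.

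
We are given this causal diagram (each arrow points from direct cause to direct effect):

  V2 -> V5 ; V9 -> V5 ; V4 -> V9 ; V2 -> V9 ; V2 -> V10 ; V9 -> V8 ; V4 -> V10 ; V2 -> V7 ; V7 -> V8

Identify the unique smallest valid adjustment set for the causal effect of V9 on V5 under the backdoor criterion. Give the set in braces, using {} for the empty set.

{V2}

Variables eligible for adjustment (non-descendants of V9, excluding V9 and V5): {V10, V2, V4, V7}.
Backdoor paths from V9 to V5:
  P1: V9 <- V2 -> V5
  P2: V9 <- V4 -> V10 <- V2 -> V5
The empty set is not sufficient: P1 (V9 <- V2 -> V5) has no collider blocking it and no conditioned non-collider, so it is open.
Try {V2}:
  P1: blocked at fork node V2 ∈ conditioning set.
  P2: blocked at collider V10 (neither it nor any descendant is in the conditioning set).
{V2} contains no descendant of V9 and blocks every backdoor path.
No other singleton works — e.g. {V4} leaves P1 open — so {V2} is the unique smallest valid adjustment set.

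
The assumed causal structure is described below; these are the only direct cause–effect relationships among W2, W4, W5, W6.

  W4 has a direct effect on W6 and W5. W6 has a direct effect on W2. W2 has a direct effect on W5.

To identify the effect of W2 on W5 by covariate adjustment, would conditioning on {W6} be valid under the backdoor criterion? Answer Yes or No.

Backdoor paths from W2 to W5 (paths whose first edge points into W2):
  P1: W2 <- W6 <- W4 -> W5
Condition 1 (no descendant of W2 in the set): holds — descendants of W2 are {W5}; none are in {W6}.
Condition 2 (every backdoor path blocked by {W6}):
  P1: blocked at chain node W6 ∈ conditioning set.
{W6} satisfies the backdoor criterion.

Yes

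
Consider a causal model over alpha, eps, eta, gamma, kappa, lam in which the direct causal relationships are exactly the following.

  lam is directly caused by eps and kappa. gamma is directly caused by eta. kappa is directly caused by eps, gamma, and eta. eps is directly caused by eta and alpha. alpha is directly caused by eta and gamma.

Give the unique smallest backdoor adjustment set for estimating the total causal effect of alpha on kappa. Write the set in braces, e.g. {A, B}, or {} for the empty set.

{eta, gamma}

Variables eligible for adjustment (non-descendants of alpha, excluding alpha and kappa): {eta, gamma}.
Backdoor paths from alpha to kappa:
  P1: alpha <- eta -> gamma -> kappa
  P2: alpha <- eta -> eps -> kappa
  P3: alpha <- eta -> eps -> lam <- kappa
  P4: alpha <- eta -> kappa
  P5: alpha <- gamma <- eta -> eps -> kappa
  P6: alpha <- gamma <- eta -> eps -> lam <- kappa
  P7: alpha <- gamma <- eta -> kappa
  P8: alpha <- gamma -> kappa
The empty set is not sufficient: P1 (alpha <- eta -> gamma -> kappa) has no collider blocking it and no conditioned non-collider, so it is open.
Try {eta, gamma}:
  P1: blocked at fork node eta ∈ conditioning set.
  P2: blocked at fork node eta ∈ conditioning set.
  P3: blocked at fork node eta ∈ conditioning set.
  P4: blocked at fork node eta ∈ conditioning set.
  P5: blocked at chain node gamma ∈ conditioning set.
  P6: blocked at chain node gamma ∈ conditioning set.
  P7: blocked at chain node gamma ∈ conditioning set.
  P8: blocked at fork node gamma ∈ conditioning set.
{eta, gamma} contains no descendant of alpha and blocks every backdoor path.
Every element of {eta, gamma} is needed (dropping eta leaves P2 open; dropping gamma leaves P8 open), so no proper subset is valid.
Among all size-2 subsets of the eligible variables, only {eta, gamma} blocks every backdoor path, so it is the unique smallest valid adjustment set.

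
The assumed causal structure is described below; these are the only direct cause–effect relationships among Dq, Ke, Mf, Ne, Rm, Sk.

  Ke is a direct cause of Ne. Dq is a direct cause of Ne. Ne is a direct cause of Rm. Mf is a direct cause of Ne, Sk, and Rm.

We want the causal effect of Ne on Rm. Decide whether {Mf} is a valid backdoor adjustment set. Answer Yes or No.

Yes

Backdoor paths from Ne to Rm (paths whose first edge points into Ne):
  P1: Ne <- Mf -> Rm
Condition 1 (no descendant of Ne in the set): holds — descendants of Ne are {Rm}; none are in {Mf}.
Condition 2 (every backdoor path blocked by {Mf}):
  P1: blocked at fork node Mf ∈ conditioning set.
{Mf} satisfies the backdoor criterion.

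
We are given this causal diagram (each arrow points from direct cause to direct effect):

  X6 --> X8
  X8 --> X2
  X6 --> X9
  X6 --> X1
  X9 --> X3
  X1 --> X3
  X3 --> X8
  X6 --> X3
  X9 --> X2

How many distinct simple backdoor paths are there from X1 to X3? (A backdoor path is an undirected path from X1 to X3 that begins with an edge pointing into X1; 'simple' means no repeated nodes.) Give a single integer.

A backdoor path from X1 to X3 is any simple undirected path whose first edge points into X1 (i.e. leaves X1 via a parent).
Parents of X1: {X6}.
Enumerating:
  P1: X1 <- X6 -> X9 -> X3
  P2: X1 <- X6 -> X9 -> X2 <- X8 <- X3
  P3: X1 <- X6 -> X3
  P4: X1 <- X6 -> X8 <- X3
  P5: X1 <- X6 -> X8 -> X2 <- X9 -> X3
That exhausts the simple backdoor paths. Count: 5.

5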